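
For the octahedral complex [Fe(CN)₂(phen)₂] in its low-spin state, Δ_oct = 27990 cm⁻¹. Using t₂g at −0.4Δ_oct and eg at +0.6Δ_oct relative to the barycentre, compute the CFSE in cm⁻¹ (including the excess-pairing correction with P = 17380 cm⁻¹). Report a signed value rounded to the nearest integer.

-32416

Ligand charges: 2×(-1) from CN⁻ and 2×(+0) from phen sum to -2; with overall charge +0, Fe is +2.
Group 8 minus oxidation state +2 gives a d⁶ configuration for Fe²⁺.
The d⁶ electrons fill as t₂g⁶ eg⁰.
The orbital stabilization is -2.4Δ_oct = -2.4 × 27990 = -67176 cm⁻¹.
Relative to high-spin t₂g⁴ eg² (1 paired), the low-spin configuration has 2 additional pairs, contributing +2 × 17380 = +34760 cm⁻¹.
Overall CFSE = -67176 + 34760 = -32416 cm⁻¹.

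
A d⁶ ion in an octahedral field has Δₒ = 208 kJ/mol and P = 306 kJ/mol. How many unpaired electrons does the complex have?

4

Here Δₒ < P (208 < 306), so the high-spin state is favoured.
Configuration: t₂g⁴ eg².
Unpaired electrons: 4.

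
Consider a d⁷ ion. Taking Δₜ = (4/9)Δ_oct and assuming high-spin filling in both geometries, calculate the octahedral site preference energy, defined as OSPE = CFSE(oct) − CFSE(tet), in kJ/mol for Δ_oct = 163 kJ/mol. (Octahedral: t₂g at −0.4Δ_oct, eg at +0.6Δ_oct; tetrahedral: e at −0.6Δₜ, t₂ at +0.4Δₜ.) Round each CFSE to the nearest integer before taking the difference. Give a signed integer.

In an octahedral site d⁷ (HS) is t2g^5 e_g^2, giving CFSE(oct) = -0.8Δ_oct = -130 kJ/mol.
Tetrahedral: e^4 t2^3, CFSE = 4(−0.6) + 3(+0.4) = -1.2Δₜ = -1.2 × (4/9) × 163 = -87 kJ/mol.
OSPE = -130 − (-87) = -43 kJ/mol.

-43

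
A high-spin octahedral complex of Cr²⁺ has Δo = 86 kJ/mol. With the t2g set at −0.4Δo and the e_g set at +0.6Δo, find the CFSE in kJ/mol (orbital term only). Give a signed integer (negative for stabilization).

Cr²⁺: group 6, so d-count = 6 − 2 = 4.
Configuration: t2g^3 e_g^1.
CFSE(orbital) = 3×(-0.4Δo) + 1×(0.6Δo) = -0.6Δo; with Δo = 86 kJ/mol that is -52 kJ/mol.

-52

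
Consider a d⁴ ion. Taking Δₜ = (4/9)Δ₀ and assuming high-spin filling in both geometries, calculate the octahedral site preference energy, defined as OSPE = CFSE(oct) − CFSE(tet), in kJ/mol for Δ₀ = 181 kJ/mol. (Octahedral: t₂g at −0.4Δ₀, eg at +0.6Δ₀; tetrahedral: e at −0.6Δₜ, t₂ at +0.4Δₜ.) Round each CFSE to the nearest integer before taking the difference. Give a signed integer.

-77

Octahedral (high-spin): t₂g³ eg¹, CFSE = 3(−0.4) + 1(+0.6) = -0.6Δ₀ = -0.6 × 181 = -109 kJ/mol.
In a tetrahedral site the filling is e² t₂²: CFSE(tet) = -0.4Δₜ = -0.4 × (4/9)(181) = -32 kJ/mol.
OSPE = -109 − (-32) = -77 kJ/mol.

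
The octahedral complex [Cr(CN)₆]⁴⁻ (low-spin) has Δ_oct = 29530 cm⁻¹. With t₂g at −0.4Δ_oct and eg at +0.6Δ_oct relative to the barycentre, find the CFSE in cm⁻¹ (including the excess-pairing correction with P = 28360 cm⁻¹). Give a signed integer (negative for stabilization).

Each CN⁻ contributes -1; 6 × (-1) = -6. With overall charge -4, Cr is in the +2 oxidation state.
Cr²⁺: group 6, so d-count = 6 − 2 = 4.
Electron filling gives t₂g⁴ eg⁰.
Orbital CFSE = 4(-0.4) + 0(0.6) = -1.6Δ_oct = -1.6 × 29530 = -47248 cm⁻¹.
Relative to high-spin t₂g³ eg¹ (0 paired), the low-spin configuration has 1 additional pair, contributing +1 × 28360 = +28360 cm⁻¹.
Net CFSE = -47248 + 28360 = -18888 cm⁻¹.

-18888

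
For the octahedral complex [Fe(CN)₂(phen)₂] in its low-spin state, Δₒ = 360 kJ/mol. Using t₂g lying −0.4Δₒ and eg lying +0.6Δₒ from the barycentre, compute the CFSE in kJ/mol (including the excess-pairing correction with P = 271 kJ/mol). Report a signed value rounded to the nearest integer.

Ligand charges: 2×(-1) from CN⁻ and 2×(+0) from phen sum to -2; with overall charge +0, Fe is +2.
Group 8 minus oxidation state +2 gives a d⁶ configuration for Fe²⁺.
Configuration: t₂g⁶ eg⁰.
CFSE(orbital) = 6×(-0.4Δₒ) + 0×(0.6Δₒ) = -2.4Δₒ; with Δₒ = 360 kJ/mol that is -864 kJ/mol.
High-spin d⁶ would be t₂g⁴ eg² with 1 pair; low-spin has 3, so 2 excess pairs cost +2P = +542 kJ/mol.
Overall CFSE = -864 + 542 = -322 kJ/mol.

-322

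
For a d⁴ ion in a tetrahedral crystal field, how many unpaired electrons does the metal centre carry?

Tetrahedral fields are weak (Δₜ ≈ 4/9 Δₒ), so electrons fill high-spin.
Configuration: e^2 t2^2, giving 4 unpaired electrons.

4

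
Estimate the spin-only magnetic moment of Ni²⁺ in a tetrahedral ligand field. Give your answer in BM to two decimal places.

Ni is in group 10, so Ni²⁺ is d⁸ (10 − 2 = 8).
Tetrahedral fields are weak (Δₜ ≈ 4/9 Δₒ), so electrons fill high-spin.
Configuration: e⁴ t₂⁴ → 2 unpaired electrons.
μ(spin-only) = √[2(2+2)] = √8 ≈ 2.83 BM.

2.83 BM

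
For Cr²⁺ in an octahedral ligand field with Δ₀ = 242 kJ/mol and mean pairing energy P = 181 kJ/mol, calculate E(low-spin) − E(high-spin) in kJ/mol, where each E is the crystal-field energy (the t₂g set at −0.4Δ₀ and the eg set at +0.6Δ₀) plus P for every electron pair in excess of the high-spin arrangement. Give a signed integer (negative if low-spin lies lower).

-61

Cr sits in group 6; removing 2 electrons leaves Cr²⁺ with 6 − 2 = 4 d electrons.
In the high-spin limit (t₂g³ eg¹) the orbital term is -0.6Δ₀ = -145 kJ/mol, with no excess pairing.
Low-spin: t₂g⁴ eg⁰, orbital CFSE = -1.6Δ₀ = -387 kJ/mol; plus 1 excess pair × P = +181 kJ/mol; total -206 kJ/mol.
E(LS) − E(HS) = -206 − (-145) = -61 kJ/mol.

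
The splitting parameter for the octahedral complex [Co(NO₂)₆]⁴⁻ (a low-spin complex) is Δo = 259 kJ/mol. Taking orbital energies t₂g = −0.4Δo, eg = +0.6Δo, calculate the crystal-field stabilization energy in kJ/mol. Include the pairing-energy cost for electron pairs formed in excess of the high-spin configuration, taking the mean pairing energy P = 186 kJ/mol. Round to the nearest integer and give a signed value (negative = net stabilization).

-280

Each NO₂⁻ contributes -1; 6 × (-1) = -6. With overall charge -4, Co is in the +2 oxidation state.
Co sits in group 9; removing 2 electrons leaves Co²⁺ with 9 − 2 = 7 d electrons.
Electron filling gives t₂g⁶ eg¹.
Orbital CFSE = 6(-0.4) + 1(0.6) = -1.8Δo = -1.8 × 259 = -466 kJ/mol.
Relative to high-spin t₂g⁵ eg² (2 paired), the low-spin configuration has 1 additional pair, contributing +1 × 186 = +186 kJ/mol.
Overall CFSE = -466 + 186 = -280 kJ/mol.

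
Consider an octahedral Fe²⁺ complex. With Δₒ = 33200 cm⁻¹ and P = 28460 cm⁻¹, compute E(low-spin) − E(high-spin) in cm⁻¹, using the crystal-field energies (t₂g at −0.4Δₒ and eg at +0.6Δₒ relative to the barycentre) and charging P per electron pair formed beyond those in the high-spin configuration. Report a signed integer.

-9480

Fe²⁺: group 8, so d-count = 8 − 2 = 6.
In the high-spin limit (t₂g⁴ eg²) the orbital term is -0.4Δₒ = -13280 cm⁻¹, with no excess pairing.
Low-spin: t₂g⁶ eg⁰, orbital CFSE = -2.4Δₒ = -79680 cm⁻¹; plus 2 excess pairs × P = +56920 cm⁻¹; total -22760 cm⁻¹.
The difference is -22760 − (-13280) = -9480 cm⁻¹, so low-spin lies lower.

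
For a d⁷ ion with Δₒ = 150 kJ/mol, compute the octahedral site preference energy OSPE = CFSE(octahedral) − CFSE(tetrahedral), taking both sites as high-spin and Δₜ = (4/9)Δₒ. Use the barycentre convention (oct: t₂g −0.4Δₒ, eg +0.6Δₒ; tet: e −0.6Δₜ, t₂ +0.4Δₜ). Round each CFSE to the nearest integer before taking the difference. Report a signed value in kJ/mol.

In an octahedral site d⁷ (HS) is t2g^5 e_g^2, giving CFSE(oct) = -0.8Δₒ = -120 kJ/mol.
In a tetrahedral site the filling is e^4 t2^3: CFSE(tet) = -1.2Δₜ = -1.2 × (4/9)(150) = -80 kJ/mol.
Subtracting, OSPE = -120 − (-80) = -40 kJ/mol.

-40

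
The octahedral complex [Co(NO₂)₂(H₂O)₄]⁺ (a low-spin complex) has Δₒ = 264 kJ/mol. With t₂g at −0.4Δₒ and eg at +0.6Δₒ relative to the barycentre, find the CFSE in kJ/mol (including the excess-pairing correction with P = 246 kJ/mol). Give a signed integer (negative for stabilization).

-142

Ligand charges: 2×(-1) from NO₂⁻ and 4×(+0) from H₂O sum to -2; with overall charge +1, Co is +3.
Co³⁺: group 9, so d-count = 9 − 3 = 6.
The d⁶ electrons fill as t₂g⁶ eg⁰.
The orbital stabilization is -2.4Δₒ = -2.4 × 264 = -634 kJ/mol.
High-spin d⁶ would be t₂g⁴ eg² with 1 pair; low-spin has 3, so 2 excess pairs cost +2P = +492 kJ/mol.
Overall CFSE = -634 + 492 = -142 kJ/mol.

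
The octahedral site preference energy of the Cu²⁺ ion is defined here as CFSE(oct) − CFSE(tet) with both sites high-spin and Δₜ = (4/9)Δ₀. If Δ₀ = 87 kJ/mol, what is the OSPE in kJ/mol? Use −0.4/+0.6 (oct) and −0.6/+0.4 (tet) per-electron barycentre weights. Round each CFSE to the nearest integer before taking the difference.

-37

Cu²⁺: group 11, so d-count = 11 − 2 = 9.
In an octahedral site d⁹ (HS) is t₂g⁶ eg³, giving CFSE(oct) = -0.6Δ₀ = -52 kJ/mol.
Tetrahedral: e⁴ t₂⁵, CFSE = 4(−0.6) + 5(+0.4) = -0.4Δₜ = -0.4 × (4/9) × 87 = -15 kJ/mol.
OSPE = CFSE(oct) − CFSE(tet) = -52 − (-15) = -37 kJ/mol.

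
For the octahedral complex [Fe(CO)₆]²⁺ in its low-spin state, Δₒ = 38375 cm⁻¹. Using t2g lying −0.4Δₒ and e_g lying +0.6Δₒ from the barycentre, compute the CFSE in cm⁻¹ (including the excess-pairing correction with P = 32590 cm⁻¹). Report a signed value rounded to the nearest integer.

-26920

CO is neutral, so the +2 overall charge sits on Fe: oxidation state +2.
Fe²⁺: group 8, so d-count = 8 − 2 = 6.
Configuration: t2g^6 e_g^0.
The orbital stabilization is -2.4Δₒ = -2.4 × 38375 = -92100 cm⁻¹.
Relative to high-spin t2g^4 e_g^2 (1 paired), the low-spin configuration has 2 additional pairs, contributing +2 × 32590 = +65180 cm⁻¹.
Overall CFSE = -92100 + 65180 = -26920 cm⁻¹.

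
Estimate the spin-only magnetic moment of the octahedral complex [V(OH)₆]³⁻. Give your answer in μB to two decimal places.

2.83 μB

Each OH⁻ contributes -1; 6 × (-1) = -6. With overall charge -3, V is in the +3 oxidation state.
V is in group 5, so V³⁺ is d² (5 − 3 = 2).
For octahedral d² the high- and low-spin configurations coincide.
Configuration: t₂g² eg⁰ → 2 unpaired electrons.
μ(spin-only) = √[2(2+2)] = √8 ≈ 2.83 μB.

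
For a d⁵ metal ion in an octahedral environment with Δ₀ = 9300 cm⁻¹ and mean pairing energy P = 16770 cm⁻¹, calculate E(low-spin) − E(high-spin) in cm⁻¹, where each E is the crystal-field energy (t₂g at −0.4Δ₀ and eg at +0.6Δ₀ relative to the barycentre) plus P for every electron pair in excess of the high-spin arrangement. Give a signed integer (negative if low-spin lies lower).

14940

In the high-spin limit (t₂g³ eg²) the orbital term is 0.0Δ₀ = 0 cm⁻¹, with no excess pairing.
For low-spin the configuration is t₂g⁵ eg⁰: orbital energy -2.0 × 9300 = -18600 cm⁻¹, and 2 additional pairs relative to high-spin add 33540 cm⁻¹, giving 14940 cm⁻¹.
E(LS) − E(HS) = 14940 − (0) = 14940 cm⁻¹.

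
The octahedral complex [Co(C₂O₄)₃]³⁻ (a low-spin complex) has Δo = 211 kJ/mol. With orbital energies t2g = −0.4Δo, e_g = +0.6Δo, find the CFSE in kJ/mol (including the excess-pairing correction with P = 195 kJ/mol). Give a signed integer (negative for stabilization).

Each C₂O₄²⁻ contributes -2; 3 × (-2) = -6. With overall charge -3, Co is in the +3 oxidation state.
Co is in group 9, so Co³⁺ is d⁶ (9 − 3 = 6).
Electron filling gives t2g^6 e_g^0.
Orbital CFSE = 6(-0.4) + 0(0.6) = -2.4Δo = -2.4 × 211 = -506 kJ/mol.
High-spin d⁶ would be t2g^4 e_g^2 with 1 pair; low-spin has 3, so 2 excess pairs cost +2P = +390 kJ/mol.
Overall CFSE = -506 + 390 = -116 kJ/mol.

-116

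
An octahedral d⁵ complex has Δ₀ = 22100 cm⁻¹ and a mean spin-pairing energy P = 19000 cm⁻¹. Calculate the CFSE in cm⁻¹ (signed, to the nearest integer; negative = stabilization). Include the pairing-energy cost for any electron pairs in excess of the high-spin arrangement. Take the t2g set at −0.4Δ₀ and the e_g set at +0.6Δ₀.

-6200

Since Δ₀ = 22100 cm⁻¹ > P = 19000 cm⁻¹, the complex adopts the low-spin configuration.
Filling d⁵ accordingly: t2g^5 e_g^0.
Orbital CFSE = -2.0Δ₀ = -2.0 × 22100 = -44200 cm⁻¹.
Excess pairs vs high-spin: 2 − 0 = 2; pairing cost = +38000 cm⁻¹.
Net CFSE = -44200 + 38000 = -6200 cm⁻¹.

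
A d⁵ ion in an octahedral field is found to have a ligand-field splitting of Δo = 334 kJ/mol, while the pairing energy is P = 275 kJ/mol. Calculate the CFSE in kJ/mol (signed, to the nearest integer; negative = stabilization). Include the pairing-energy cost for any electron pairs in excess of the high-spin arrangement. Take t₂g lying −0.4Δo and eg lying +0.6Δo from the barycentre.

-118

Here Δo > P (334 > 275), so the low-spin state is favoured.
That gives t₂g⁵ eg⁰.
Orbital CFSE = -2.0Δo = -2.0 × 334 = -668 kJ/mol.
Excess pairs vs high-spin: 2 − 0 = 2; pairing cost = +550 kJ/mol.
Net CFSE = -668 + 550 = -118 kJ/mol.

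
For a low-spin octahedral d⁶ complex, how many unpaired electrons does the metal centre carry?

Configuration: t2g^6 e_g^0, giving 0 unpaired electrons.

0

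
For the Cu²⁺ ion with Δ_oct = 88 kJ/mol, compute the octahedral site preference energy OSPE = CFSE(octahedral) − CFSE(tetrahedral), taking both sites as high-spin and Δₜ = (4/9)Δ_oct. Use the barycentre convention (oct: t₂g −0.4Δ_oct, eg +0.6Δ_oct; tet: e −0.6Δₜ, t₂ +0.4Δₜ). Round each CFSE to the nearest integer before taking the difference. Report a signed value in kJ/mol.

Cu is in group 11, so Cu²⁺ is d⁹ (11 − 2 = 9).
In an octahedral site d⁹ (HS) is t₂g⁶ eg³, giving CFSE(oct) = -0.6Δ_oct = -53 kJ/mol.
Tetrahedral e⁴ t₂⁵ gives -0.4Δₜ = -0.4 × (4/9) × 88 = -16 kJ/mol.
OSPE = -53 − (-16) = -37 kJ/mol.

-37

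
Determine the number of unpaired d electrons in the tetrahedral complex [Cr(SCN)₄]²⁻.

Each SCN⁻ contributes -1; 4 × (-1) = -4. With overall charge -2, Cr is in the +2 oxidation state.
Group 6 minus oxidation state +2 gives a d⁴ configuration for Cr²⁺.
Tetrahedral fields are weak (Δₜ ≈ 4/9 Δₒ), so electrons fill high-spin.
Configuration: e^2 t2^2, giving 4 unpaired electrons.

4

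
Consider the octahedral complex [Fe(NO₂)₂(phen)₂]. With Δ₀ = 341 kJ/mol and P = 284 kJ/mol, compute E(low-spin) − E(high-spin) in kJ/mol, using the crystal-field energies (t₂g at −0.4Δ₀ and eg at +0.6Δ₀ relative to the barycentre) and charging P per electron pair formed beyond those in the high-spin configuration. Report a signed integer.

Ligand charges: 2×(-1) from NO₂⁻ and 2×(+0) from phen sum to -2; with overall charge +0, Fe is +2.
Group 8 minus oxidation state +2 gives a d⁶ configuration for Fe²⁺.
In the high-spin limit (t₂g⁴ eg²) the orbital term is -0.4Δ₀ = -136 kJ/mol, with no excess pairing.
Low-spin t₂g⁶ eg⁰ gives -2.4Δ₀ = -818 kJ/mol, but forming 2 extra pairs costs 2P = 568 kJ/mol, so E(LS) = -818 + 568 = -250 kJ/mol.
Thus E(LS) − E(HS) = -114 kJ/mol.

-114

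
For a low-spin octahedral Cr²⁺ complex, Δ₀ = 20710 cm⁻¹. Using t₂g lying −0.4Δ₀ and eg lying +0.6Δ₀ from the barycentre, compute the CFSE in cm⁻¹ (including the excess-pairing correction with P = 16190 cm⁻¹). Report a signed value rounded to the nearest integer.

Group 6 minus oxidation state +2 gives a d⁴ configuration for Cr²⁺.
The d⁴ electrons fill as t₂g⁴ eg⁰.
Orbital CFSE = 4(-0.4) + 0(0.6) = -1.6Δ₀ = -1.6 × 20710 = -33136 cm⁻¹.
Pairing penalty: 1 pair vs 0 in the high-spin reference → 1 extra × P = 16190 cm⁻¹.
Overall CFSE = -33136 + 16190 = -16946 cm⁻¹.

-16946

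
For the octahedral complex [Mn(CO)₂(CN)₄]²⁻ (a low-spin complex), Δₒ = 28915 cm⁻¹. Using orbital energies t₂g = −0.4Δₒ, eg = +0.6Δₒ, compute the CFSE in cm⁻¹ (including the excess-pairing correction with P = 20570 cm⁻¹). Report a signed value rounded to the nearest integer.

-16690

Ligand charges: 2×(+0) from CO and 4×(-1) from CN⁻ sum to -4; with overall charge -2, Mn is +2.
Mn sits in group 7; removing 2 electrons leaves Mn²⁺ with 7 − 2 = 5 d electrons.
The d⁵ electrons fill as t₂g⁵ eg⁰.
Orbital CFSE = 5(-0.4) + 0(0.6) = -2.0Δₒ = -2.0 × 28915 = -57830 cm⁻¹.
Relative to high-spin t₂g³ eg² (0 paired), the low-spin configuration has 2 additional pairs, contributing +2 × 20570 = +41140 cm⁻¹.
Combining: -57830 + 41140 = -16690 cm⁻¹.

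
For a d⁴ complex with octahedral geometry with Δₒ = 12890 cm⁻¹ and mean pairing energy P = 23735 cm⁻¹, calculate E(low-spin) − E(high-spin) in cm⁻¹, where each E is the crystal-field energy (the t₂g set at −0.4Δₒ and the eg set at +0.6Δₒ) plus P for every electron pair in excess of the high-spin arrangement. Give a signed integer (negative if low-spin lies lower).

High-spin d⁴ fills as t₂g³ eg¹ with CFSE 3(−0.4) + 1(+0.6) = -0.6Δₒ = -7734 cm⁻¹.
Low-spin t₂g⁴ eg⁰ gives -1.6Δₒ = -20624 cm⁻¹, but forming 1 extra pair costs 1P = 23735 cm⁻¹, so E(LS) = -20624 + 23735 = 3111 cm⁻¹.
E(LS) − E(HS) = 3111 − (-7734) = 10845 cm⁻¹.

10845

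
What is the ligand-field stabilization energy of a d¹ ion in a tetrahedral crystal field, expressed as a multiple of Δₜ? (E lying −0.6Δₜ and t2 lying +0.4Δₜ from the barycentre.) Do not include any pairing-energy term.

-0.6 Δₜ

Tetrahedral fields are weak (Δₜ ≈ 4/9 Δₒ), so electrons fill high-spin.
Configuration: e^1 t2^0.
CFSE = 1(-0.6Δₜ) + 0(0.4Δₜ) = -0.6Δₜ + 0.0Δₜ = -0.6Δₜ.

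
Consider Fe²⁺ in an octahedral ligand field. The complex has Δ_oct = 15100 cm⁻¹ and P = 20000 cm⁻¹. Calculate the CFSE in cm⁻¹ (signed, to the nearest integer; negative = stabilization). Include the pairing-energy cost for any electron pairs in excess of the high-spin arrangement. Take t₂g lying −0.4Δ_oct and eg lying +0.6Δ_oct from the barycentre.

-6040

Fe sits in group 8; removing 2 electrons leaves Fe²⁺ with 8 − 2 = 6 d electrons.
Here Δ_oct < P (15100 < 20000), so the high-spin state is favoured.
Configuration: t₂g⁴ eg².
Orbital CFSE = -0.4Δ_oct = -0.4 × 15100 = -6040 cm⁻¹.
High-spin has no excess pairs, so no pairing correction applies.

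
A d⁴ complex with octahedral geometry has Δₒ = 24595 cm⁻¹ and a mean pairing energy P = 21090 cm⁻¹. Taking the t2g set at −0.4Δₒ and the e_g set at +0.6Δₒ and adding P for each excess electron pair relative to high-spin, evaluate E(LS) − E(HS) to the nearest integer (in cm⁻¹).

-3505

High-spin d⁴ fills as t2g^3 e_g^1 with CFSE 3(−0.4) + 1(+0.6) = -0.6Δₒ = -14757 cm⁻¹.
Low-spin t2g^4 e_g^0 gives -1.6Δₒ = -39352 cm⁻¹, but forming 1 extra pair costs 1P = 21090 cm⁻¹, so E(LS) = -39352 + 21090 = -18262 cm⁻¹.
E(LS) − E(HS) = -18262 − (-14757) = -3505 cm⁻¹.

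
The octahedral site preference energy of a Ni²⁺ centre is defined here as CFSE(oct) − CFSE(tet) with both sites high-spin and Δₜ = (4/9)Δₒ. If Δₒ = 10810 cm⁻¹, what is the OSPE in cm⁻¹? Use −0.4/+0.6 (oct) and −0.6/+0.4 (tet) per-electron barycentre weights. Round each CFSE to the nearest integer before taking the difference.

-9128

Ni sits in group 10; removing 2 electrons leaves Ni²⁺ with 10 − 2 = 8 d electrons.
In an octahedral site d⁸ (HS) is t2g^6 e_g^2, giving CFSE(oct) = -1.2Δₒ = -12972 cm⁻¹.
Tetrahedral: e^4 t2^4, CFSE = 4(−0.6) + 4(+0.4) = -0.8Δₜ = -0.8 × (4/9) × 10810 = -3844 cm⁻¹.
Subtracting, OSPE = -12972 − (-3844) = -9128 cm⁻¹.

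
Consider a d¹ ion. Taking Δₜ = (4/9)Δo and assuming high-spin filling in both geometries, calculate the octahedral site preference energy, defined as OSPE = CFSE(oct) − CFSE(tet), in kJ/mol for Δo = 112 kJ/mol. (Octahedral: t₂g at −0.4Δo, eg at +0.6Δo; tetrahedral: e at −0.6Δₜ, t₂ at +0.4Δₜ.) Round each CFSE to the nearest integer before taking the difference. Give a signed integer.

-15

Octahedral high-spin t2g^1 e_g^0: CFSE = -0.4 × 112 = -45 kJ/mol.
Tetrahedral e^1 t2^0 gives -0.6Δₜ = -0.6 × (4/9) × 112 = -30 kJ/mol.
Subtracting, OSPE = -45 − (-30) = -15 kJ/mol.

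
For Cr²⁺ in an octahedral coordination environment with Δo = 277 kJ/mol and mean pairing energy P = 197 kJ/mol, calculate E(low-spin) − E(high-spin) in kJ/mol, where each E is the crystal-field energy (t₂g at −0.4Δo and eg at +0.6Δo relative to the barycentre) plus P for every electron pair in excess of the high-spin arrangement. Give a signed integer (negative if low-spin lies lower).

-80

Cr sits in group 6; removing 2 electrons leaves Cr²⁺ with 6 − 2 = 4 d electrons.
In the high-spin limit (t₂g³ eg¹) the orbital term is -0.6Δo = -166 kJ/mol, with no excess pairing.
For low-spin the configuration is t₂g⁴ eg⁰: orbital energy -1.6 × 277 = -443 kJ/mol, and 1 additional pair relative to high-spin adds 197 kJ/mol, giving -246 kJ/mol.
The difference is -246 − (-166) = -80 kJ/mol, so low-spin lies lower.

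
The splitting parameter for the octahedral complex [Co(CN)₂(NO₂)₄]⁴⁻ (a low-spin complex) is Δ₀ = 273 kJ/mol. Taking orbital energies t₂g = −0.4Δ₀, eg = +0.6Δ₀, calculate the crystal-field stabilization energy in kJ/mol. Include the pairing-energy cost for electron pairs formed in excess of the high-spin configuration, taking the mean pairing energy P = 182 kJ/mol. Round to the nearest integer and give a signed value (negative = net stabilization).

-309

Ligand charges: 2×(-1) from CN⁻ and 4×(-1) from NO₂⁻ sum to -6; with overall charge -4, Co is +2.
Co sits in group 9; removing 2 electrons leaves Co²⁺ with 9 − 2 = 7 d electrons.
Configuration: t₂g⁶ eg¹.
The orbital stabilization is -1.8Δ₀ = -1.8 × 273 = -491 kJ/mol.
High-spin d⁷ would be t₂g⁵ eg² with 2 pairs; low-spin has 3, so 1 excess pair costs +1P = +182 kJ/mol.
Overall CFSE = -491 + 182 = -309 kJ/mol.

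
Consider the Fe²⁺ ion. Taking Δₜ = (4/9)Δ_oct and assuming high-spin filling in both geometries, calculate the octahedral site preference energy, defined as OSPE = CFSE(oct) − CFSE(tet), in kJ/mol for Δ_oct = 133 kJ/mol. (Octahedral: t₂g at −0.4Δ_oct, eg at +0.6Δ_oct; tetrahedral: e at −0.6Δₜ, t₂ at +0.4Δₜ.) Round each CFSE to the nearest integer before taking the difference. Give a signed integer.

-18

Fe is in group 8, so Fe²⁺ is d⁶ (8 − 2 = 6).
Octahedral high-spin t2g^4 e_g^2: CFSE = -0.4 × 133 = -53 kJ/mol.
Tetrahedral: e^3 t2^3, CFSE = 3(−0.6) + 3(+0.4) = -0.6Δₜ = -0.6 × (4/9) × 133 = -35 kJ/mol.
OSPE = CFSE(oct) − CFSE(tet) = -53 − (-35) = -18 kJ/mol.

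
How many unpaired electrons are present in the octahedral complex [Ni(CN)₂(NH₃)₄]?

Ligand charges: 2×(-1) from CN⁻ and 4×(+0) from NH₃ sum to -2; with overall charge +0, Ni is +2.
Ni is in group 10, so Ni²⁺ is d⁸ (10 − 2 = 8).
Configuration: t₂g⁶ eg², giving 2 unpaired electrons.

2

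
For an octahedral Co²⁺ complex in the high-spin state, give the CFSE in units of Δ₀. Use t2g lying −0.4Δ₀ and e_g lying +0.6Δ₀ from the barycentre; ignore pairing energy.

Co sits in group 9; removing 2 electrons leaves Co²⁺ with 9 − 2 = 7 d electrons.
Configuration: t2g^5 e_g^2.
CFSE = 5(-0.4Δ₀) + 2(0.6Δ₀) = -2.0Δ₀ + 1.2Δ₀ = -0.8Δ₀.

-0.8 Δ₀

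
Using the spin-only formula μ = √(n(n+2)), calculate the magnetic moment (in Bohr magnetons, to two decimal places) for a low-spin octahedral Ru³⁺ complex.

Group 8 minus oxidation state +3 gives a d⁵ configuration for Ru³⁺.
Configuration: t2g^5 e_g^0 → 1 unpaired electron.
μ(spin-only) = √[1(1+2)] = √3 ≈ 1.73 Bohr magnetons.

1.73 Bohr magnetons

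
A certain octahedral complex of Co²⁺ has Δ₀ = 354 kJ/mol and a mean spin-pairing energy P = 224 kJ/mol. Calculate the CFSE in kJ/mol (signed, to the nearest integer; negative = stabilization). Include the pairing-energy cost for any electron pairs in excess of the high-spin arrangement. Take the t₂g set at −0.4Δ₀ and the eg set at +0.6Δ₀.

-413

Co sits in group 9; removing 2 electrons leaves Co²⁺ with 9 − 2 = 7 d electrons.
Here Δ₀ > P (354 > 224), so the low-spin state is favoured.
That gives t₂g⁶ eg¹.
Orbital CFSE = -1.8Δ₀ = -1.8 × 354 = -637 kJ/mol.
Excess pairs vs high-spin: 3 − 2 = 1; pairing cost = +224 kJ/mol.
Net CFSE = -637 + 224 = -413 kJ/mol.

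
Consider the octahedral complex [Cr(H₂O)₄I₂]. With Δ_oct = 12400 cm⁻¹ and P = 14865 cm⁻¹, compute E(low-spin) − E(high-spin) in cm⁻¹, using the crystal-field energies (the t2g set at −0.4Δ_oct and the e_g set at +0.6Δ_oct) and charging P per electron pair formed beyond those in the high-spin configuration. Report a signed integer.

2465

Ligand charges: 4×(+0) from H₂O and 2×(-1) from I⁻ sum to -2; with overall charge +0, Cr is +2.
Cr²⁺: group 6, so d-count = 6 − 2 = 4.
High-spin: t2g^3 e_g^1, CFSE = -0.6Δ_oct = -7440 cm⁻¹.
For low-spin the configuration is t2g^4 e_g^0: orbital energy -1.6 × 12400 = -19840 cm⁻¹, and 1 additional pair relative to high-spin adds 14865 cm⁻¹, giving -4975 cm⁻¹.
Thus E(LS) − E(HS) = 2465 cm⁻¹.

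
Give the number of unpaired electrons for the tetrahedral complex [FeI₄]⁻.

5

Each I⁻ contributes -1; 4 × (-1) = -4. With overall charge -1, Fe is in the +3 oxidation state.
Fe sits in group 8; removing 3 electrons leaves Fe³⁺ with 8 − 3 = 5 d electrons.
Tetrahedral splitting is small, so the complex is high-spin.
Configuration: e^2 t2^3, giving 5 unpaired electrons.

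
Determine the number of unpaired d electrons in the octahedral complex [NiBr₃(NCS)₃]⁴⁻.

2

Ligand charges: 3×(-1) from Br⁻ and 3×(-1) from NCS⁻ sum to -6; with overall charge -4, Ni is +2.
Group 10 minus oxidation state +2 gives a d⁸ configuration for Ni²⁺.
Configuration: t2g^6 e_g^2, giving 2 unpaired electrons.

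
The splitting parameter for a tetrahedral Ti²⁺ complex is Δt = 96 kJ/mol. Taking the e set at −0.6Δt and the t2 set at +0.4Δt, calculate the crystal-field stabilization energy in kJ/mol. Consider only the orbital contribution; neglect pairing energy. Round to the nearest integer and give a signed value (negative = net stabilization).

-115

Ti sits in group 4; removing 2 electrons leaves Ti²⁺ with 4 − 2 = 2 d electrons.
With tetrahedral geometry the complex is necessarily high-spin.
Electron filling gives e^2 t2^0.
CFSE(orbital) = 2×(-0.6Δt) + 0×(0.4Δt) = -1.2Δt; with Δt = 96 kJ/mol that is -115 kJ/mol.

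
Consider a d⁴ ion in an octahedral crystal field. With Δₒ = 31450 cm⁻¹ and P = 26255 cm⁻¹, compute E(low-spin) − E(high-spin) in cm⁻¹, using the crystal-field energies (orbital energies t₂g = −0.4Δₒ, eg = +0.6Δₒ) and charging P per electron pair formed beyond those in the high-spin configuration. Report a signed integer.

In the high-spin limit (t₂g³ eg¹) the orbital term is -0.6Δₒ = -18870 cm⁻¹, with no excess pairing.
For low-spin the configuration is t₂g⁴ eg⁰: orbital energy -1.6 × 31450 = -50320 cm⁻¹, and 1 additional pair relative to high-spin adds 26255 cm⁻¹, giving -24065 cm⁻¹.
E(LS) − E(HS) = -24065 − (-18870) = -5195 cm⁻¹.

-5195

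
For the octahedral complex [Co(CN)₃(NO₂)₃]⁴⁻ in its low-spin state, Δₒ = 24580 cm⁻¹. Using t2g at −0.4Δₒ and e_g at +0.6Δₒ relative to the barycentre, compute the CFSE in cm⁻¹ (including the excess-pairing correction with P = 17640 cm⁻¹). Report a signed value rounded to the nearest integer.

-26604

Ligand charges: 3×(-1) from CN⁻ and 3×(-1) from NO₂⁻ sum to -6; with overall charge -4, Co is +2.
Co is in group 9, so Co²⁺ is d⁷ (9 − 2 = 7).
Configuration: t2g^6 e_g^1.
The orbital stabilization is -1.8Δₒ = -1.8 × 24580 = -44244 cm⁻¹.
Pairing penalty: 3 pairs vs 2 in the high-spin reference → 1 extra × P = 17640 cm⁻¹.
Combining: -44244 + 17640 = -26604 cm⁻¹.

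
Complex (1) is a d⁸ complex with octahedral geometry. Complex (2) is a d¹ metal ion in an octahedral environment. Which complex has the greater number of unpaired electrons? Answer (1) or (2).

(1): t₂g⁶ eg² → 2 unpaired.
(2): For octahedral d¹ the high- and low-spin configurations coincide; t₂g¹ eg⁰ → 1 unpaired.
So (1) has more unpaired electrons.

(1)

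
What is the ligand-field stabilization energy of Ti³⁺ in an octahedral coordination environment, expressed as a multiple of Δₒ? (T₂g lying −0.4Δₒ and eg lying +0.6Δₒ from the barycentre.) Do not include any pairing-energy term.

-0.4 Δₒ

Ti sits in group 4; removing 3 electrons leaves Ti³⁺ with 4 − 3 = 1 d electrons.
For octahedral d¹ the high- and low-spin configurations coincide.
Configuration: t₂g¹ eg⁰.
CFSE = 1(-0.4Δₒ) + 0(0.6Δₒ) = -0.4Δₒ + 0.0Δₒ = -0.4Δₒ.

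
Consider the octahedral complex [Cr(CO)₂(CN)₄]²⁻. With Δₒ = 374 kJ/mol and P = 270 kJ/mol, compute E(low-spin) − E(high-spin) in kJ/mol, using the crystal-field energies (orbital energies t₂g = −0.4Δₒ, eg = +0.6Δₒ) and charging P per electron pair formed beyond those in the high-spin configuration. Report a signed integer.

-104

Ligand charges: 2×(+0) from CO and 4×(-1) from CN⁻ sum to -4; with overall charge -2, Cr is +2.
Cr sits in group 6; removing 2 electrons leaves Cr²⁺ with 6 − 2 = 4 d electrons.
High-spin d⁴ fills as t₂g³ eg¹ with CFSE 3(−0.4) + 1(+0.6) = -0.6Δₒ = -224 kJ/mol.
Low-spin: t₂g⁴ eg⁰, orbital CFSE = -1.6Δₒ = -598 kJ/mol; plus 1 excess pair × P = +270 kJ/mol; total -328 kJ/mol.
Thus E(LS) − E(HS) = -104 kJ/mol.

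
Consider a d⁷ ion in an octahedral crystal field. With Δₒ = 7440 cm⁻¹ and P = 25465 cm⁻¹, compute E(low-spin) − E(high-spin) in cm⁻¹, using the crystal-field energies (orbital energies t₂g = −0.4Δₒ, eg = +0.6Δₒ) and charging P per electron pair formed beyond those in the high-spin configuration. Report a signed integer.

18025

High-spin: t₂g⁵ eg², CFSE = -0.8Δₒ = -5952 cm⁻¹.
For low-spin the configuration is t₂g⁶ eg¹: orbital energy -1.8 × 7440 = -13392 cm⁻¹, and 1 additional pair relative to high-spin adds 25465 cm⁻¹, giving 12073 cm⁻¹.
Thus E(LS) − E(HS) = 18025 cm⁻¹.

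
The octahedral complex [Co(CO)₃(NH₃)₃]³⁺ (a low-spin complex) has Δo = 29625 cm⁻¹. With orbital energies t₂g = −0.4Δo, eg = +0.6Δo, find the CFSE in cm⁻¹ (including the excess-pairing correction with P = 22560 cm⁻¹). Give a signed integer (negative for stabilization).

Ligand charges: 3×(+0) from CO and 3×(+0) from NH₃ sum to +0; with overall charge +3, Co is +3.
Group 9 minus oxidation state +3 gives a d⁶ configuration for Co³⁺.
Electron filling gives t₂g⁶ eg⁰.
Orbital CFSE = 6(-0.4) + 0(0.6) = -2.4Δo = -2.4 × 29625 = -71100 cm⁻¹.
Relative to high-spin t₂g⁴ eg² (1 paired), the low-spin configuration has 2 additional pairs, contributing +2 × 22560 = +45120 cm⁻¹.
Combining: -71100 + 45120 = -25980 cm⁻¹.

-25980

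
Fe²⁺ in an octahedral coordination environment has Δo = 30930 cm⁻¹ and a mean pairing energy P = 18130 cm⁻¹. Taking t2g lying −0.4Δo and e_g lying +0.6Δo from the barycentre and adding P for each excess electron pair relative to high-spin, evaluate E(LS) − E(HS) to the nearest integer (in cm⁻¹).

-25600

Group 8 minus oxidation state +2 gives a d⁶ configuration for Fe²⁺.
High-spin d⁶ fills as t2g^4 e_g^2 with CFSE 4(−0.4) + 2(+0.6) = -0.4Δo = -12372 cm⁻¹.
Low-spin t2g^6 e_g^0 gives -2.4Δo = -74232 cm⁻¹, but forming 2 extra pairs costs 2P = 36260 cm⁻¹, so E(LS) = -74232 + 36260 = -37972 cm⁻¹.
The difference is -37972 − (-12372) = -25600 cm⁻¹, so low-spin lies lower.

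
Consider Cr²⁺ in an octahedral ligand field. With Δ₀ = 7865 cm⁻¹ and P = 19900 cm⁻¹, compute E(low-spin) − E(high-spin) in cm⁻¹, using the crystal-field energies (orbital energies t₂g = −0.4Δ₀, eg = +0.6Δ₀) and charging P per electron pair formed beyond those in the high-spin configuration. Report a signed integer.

12035

Cr is in group 6, so Cr²⁺ is d⁴ (6 − 2 = 4).
High-spin: t₂g³ eg¹, CFSE = -0.6Δ₀ = -4719 cm⁻¹.
For low-spin the configuration is t₂g⁴ eg⁰: orbital energy -1.6 × 7865 = -12584 cm⁻¹, and 1 additional pair relative to high-spin adds 19900 cm⁻¹, giving 7316 cm⁻¹.
The difference is 7316 − (-4719) = 12035 cm⁻¹, so high-spin lies lower.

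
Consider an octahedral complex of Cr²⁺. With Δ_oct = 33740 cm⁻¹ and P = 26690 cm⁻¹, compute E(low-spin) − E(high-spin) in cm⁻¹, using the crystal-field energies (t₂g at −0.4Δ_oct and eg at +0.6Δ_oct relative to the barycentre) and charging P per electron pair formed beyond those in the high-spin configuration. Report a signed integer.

-7050

Group 6 minus oxidation state +2 gives a d⁴ configuration for Cr²⁺.
In the high-spin limit (t₂g³ eg¹) the orbital term is -0.6Δ_oct = -20244 cm⁻¹, with no excess pairing.
Low-spin t₂g⁴ eg⁰ gives -1.6Δ_oct = -53984 cm⁻¹, but forming 1 extra pair costs 1P = 26690 cm⁻¹, so E(LS) = -53984 + 26690 = -27294 cm⁻¹.
The difference is -27294 − (-20244) = -7050 cm⁻¹, so low-spin lies lower.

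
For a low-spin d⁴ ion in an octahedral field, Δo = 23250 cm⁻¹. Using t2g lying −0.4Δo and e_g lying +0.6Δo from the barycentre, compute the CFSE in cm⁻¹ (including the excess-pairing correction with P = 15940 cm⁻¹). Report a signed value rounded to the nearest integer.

-21260

The d⁴ electrons fill as t2g^4 e_g^0.
Orbital CFSE = 4(-0.4) + 0(0.6) = -1.6Δo = -1.6 × 23250 = -37200 cm⁻¹.
High-spin d⁴ would be t2g^3 e_g^1 with 0 pairs; low-spin has 1, so 1 excess pair costs +1P = +15940 cm⁻¹.
Combining: -37200 + 15940 = -21260 cm⁻¹.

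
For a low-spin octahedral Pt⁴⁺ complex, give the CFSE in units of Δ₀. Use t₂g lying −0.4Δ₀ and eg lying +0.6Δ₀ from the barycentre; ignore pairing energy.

-2.4 Δ₀

Pt is in group 10, so Pt⁴⁺ is d⁶ (10 − 4 = 6).
Configuration: t₂g⁶ eg⁰.
CFSE = 6(-0.4Δ₀) + 0(0.6Δ₀) = -2.4Δ₀ + 0.0Δ₀ = -2.4Δ₀.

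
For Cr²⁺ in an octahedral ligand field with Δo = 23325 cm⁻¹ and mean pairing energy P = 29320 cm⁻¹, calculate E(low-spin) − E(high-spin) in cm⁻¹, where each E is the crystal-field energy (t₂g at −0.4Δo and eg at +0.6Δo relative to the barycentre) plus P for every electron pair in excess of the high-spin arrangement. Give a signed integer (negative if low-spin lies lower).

5995

Cr is in group 6, so Cr²⁺ is d⁴ (6 − 2 = 4).
In the high-spin limit (t₂g³ eg¹) the orbital term is -0.6Δo = -13995 cm⁻¹, with no excess pairing.
Low-spin t₂g⁴ eg⁰ gives -1.6Δo = -37320 cm⁻¹, but forming 1 extra pair costs 1P = 29320 cm⁻¹, so E(LS) = -37320 + 29320 = -8000 cm⁻¹.
Thus E(LS) − E(HS) = 5995 cm⁻¹.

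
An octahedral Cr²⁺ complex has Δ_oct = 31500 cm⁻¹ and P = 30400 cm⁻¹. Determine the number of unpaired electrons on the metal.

2

Cr sits in group 6; removing 2 electrons leaves Cr²⁺ with 6 − 2 = 4 d electrons.
Δ_oct > P, so pairing is preferred: the ground state is low-spin.
Filling d⁴ accordingly: t2g^4 e_g^0.
Unpaired electrons: 2.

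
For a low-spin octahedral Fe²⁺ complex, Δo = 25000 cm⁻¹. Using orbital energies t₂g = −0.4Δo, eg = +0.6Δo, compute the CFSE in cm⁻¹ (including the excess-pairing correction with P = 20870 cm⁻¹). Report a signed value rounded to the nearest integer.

Fe²⁺: group 8, so d-count = 8 − 2 = 6.
Electron filling gives t₂g⁶ eg⁰.
Orbital CFSE = 6(-0.4) + 0(0.6) = -2.4Δo = -2.4 × 25000 = -60000 cm⁻¹.
Pairing penalty: 3 pairs vs 1 in the high-spin reference → 2 extra × P = 41740 cm⁻¹.
Combining: -60000 + 41740 = -18260 cm⁻¹.

-18260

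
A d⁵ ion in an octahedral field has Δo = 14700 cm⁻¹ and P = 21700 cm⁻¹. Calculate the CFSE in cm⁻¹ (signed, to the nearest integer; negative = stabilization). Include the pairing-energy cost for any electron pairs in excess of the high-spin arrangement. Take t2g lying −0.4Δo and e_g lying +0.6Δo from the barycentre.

0

Here Δo < P (14700 < 21700), so the high-spin state is favoured.
That gives t2g^3 e_g^2.
Orbital CFSE = 0.0Δo = 0.0 × 14700 = 0 cm⁻¹.
High-spin has no excess pairs, so no pairing correction applies.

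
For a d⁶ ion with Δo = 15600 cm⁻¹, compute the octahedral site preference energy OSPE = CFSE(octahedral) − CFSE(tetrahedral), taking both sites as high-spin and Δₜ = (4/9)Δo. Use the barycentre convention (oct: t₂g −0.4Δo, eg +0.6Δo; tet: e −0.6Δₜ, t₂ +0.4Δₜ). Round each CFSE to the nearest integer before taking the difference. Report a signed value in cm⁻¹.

In an octahedral site d⁶ (HS) is t2g^4 e_g^2, giving CFSE(oct) = -0.4Δo = -6240 cm⁻¹.
In a tetrahedral site the filling is e^3 t2^3: CFSE(tet) = -0.6Δₜ = -0.6 × (4/9)(15600) = -4160 cm⁻¹.
Subtracting, OSPE = -6240 − (-4160) = -2080 cm⁻¹.

-2080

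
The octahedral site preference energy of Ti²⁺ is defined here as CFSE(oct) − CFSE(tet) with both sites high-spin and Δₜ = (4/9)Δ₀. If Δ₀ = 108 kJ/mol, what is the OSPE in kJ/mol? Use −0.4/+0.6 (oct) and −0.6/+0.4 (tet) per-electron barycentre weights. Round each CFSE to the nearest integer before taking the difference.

Ti²⁺: group 4, so d-count = 4 − 2 = 2.
Octahedral high-spin t₂g² eg⁰: CFSE = -0.8 × 108 = -86 kJ/mol.
Tetrahedral e² t₂⁰ gives -1.2Δₜ = -1.2 × (4/9) × 108 = -58 kJ/mol.
OSPE = CFSE(oct) − CFSE(tet) = -86 − (-58) = -28 kJ/mol.

-28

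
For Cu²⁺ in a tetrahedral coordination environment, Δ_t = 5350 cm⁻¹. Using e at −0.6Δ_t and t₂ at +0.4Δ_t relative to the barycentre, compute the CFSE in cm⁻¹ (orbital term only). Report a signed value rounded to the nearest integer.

Cu is in group 11, so Cu²⁺ is d⁹ (11 − 2 = 9).
With tetrahedral geometry the complex is necessarily high-spin.
Electron filling gives e⁴ t₂⁵.
Orbital CFSE = 4(-0.6) + 5(0.4) = -0.4Δ_t = -0.4 × 5350 = -2140 cm⁻¹.

-2140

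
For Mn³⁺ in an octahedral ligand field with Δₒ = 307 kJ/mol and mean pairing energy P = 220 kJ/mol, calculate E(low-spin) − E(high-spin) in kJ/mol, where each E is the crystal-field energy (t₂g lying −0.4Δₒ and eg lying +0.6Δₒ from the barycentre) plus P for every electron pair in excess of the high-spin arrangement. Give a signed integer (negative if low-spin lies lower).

-87

Mn³⁺: group 7, so d-count = 7 − 3 = 4.
High-spin: t₂g³ eg¹, CFSE = -0.6Δₒ = -184 kJ/mol.
Low-spin t₂g⁴ eg⁰ gives -1.6Δₒ = -491 kJ/mol, but forming 1 extra pair costs 1P = 220 kJ/mol, so E(LS) = -491 + 220 = -271 kJ/mol.
E(LS) − E(HS) = -271 − (-184) = -87 kJ/mol.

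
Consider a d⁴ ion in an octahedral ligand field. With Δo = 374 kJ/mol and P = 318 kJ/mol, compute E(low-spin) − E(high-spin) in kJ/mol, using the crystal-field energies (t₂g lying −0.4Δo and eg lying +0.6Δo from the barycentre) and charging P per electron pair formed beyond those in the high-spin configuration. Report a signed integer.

High-spin d⁴ fills as t₂g³ eg¹ with CFSE 3(−0.4) + 1(+0.6) = -0.6Δo = -224 kJ/mol.
For low-spin the configuration is t₂g⁴ eg⁰: orbital energy -1.6 × 374 = -598 kJ/mol, and 1 additional pair relative to high-spin adds 318 kJ/mol, giving -280 kJ/mol.
E(LS) − E(HS) = -280 − (-224) = -56 kJ/mol.

-56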